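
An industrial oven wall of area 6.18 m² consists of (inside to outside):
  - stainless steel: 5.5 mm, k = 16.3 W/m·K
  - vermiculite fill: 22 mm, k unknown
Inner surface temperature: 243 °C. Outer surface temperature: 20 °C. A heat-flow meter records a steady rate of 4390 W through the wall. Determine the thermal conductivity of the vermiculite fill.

Using the resistance-network approach (series):
R_stainless steel = L/(kA) = 0.0055/(16.3×6.18) = 5.46×10^-5 K/W
Sum of known resistances R_other = 5.46×10^-5 K/W
Total R = ΔT/Q = 223/4390 = 0.0508 K/W
R_vermiculite fill = R_total − R_other = 0.05074 K/W
k = L/(R·A) = 0.022/(0.05074×6.18)

k ≈ 0.0702 W/(m·K)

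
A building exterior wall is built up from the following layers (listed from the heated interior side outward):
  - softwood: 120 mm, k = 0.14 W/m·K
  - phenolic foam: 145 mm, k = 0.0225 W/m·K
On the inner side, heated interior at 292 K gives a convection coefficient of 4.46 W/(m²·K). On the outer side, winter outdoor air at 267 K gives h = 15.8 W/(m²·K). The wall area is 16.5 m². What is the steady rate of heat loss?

Q ≈ 54.4 W

Model the wall as resistances in series:
R_inner film = 1/(h_i·A) = 1/(4.46×16.5) = 0.01359 K/W
R_softwood = L/(kA) = 0.12/(0.14×16.5) = 0.05195 K/W
R_phenolic foam = L/(kA) = 0.145/(0.0225×16.5) = 0.3906 K/W
R_outer film = 1/(h_o·A) = 1/(15.8×16.5) = 0.003836 K/W
R_total = 0.4599 K/W
Q = ΔT / R_total = 25 / 0.4599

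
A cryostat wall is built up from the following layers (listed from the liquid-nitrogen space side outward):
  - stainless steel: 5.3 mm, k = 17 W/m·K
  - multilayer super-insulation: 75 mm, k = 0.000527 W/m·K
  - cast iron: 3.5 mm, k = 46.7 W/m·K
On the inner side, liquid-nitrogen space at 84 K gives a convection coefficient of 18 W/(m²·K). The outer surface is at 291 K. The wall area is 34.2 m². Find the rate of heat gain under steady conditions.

Q ≈ 49.7 W

Treating each layer as a thermal resistance in series:
R_inner film = 1/(h_i·A) = 1/(18×34.2) = 0.001624 K/W
R_stainless steel = L/(kA) = 0.0053/(17×34.2) = 9.116×10^-6 K/W
R_multilayer super-insulation = L/(kA) = 0.075/(0.000527×34.2) = 4.161 K/W
R_cast iron = L/(kA) = 0.0035/(46.7×34.2) = 2.191×10^-6 K/W
R_total = 4.163 K/W
Q = ΔT / R_total = 207 / 4.163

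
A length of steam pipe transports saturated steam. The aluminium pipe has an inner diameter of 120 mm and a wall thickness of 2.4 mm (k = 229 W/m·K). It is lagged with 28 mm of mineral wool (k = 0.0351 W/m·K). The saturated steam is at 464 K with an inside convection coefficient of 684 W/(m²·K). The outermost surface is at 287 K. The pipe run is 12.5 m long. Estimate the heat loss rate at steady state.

Treating each annulus and film as a series resistance:
R_inner film = 1/(h_i·2πr₁L) = 1/(684×2π×0.06×12.5) = 3.102×10^-4 K/W
R_aluminium pipe wall = ln(62.4/60)/(2π×229×12.5) = 2.181×10^-6 K/W
R_mineral wool = ln(90.4/62.4)/(2π×0.0351×12.5) = 0.1345 K/W
R_total = 0.1348 K/W
Q = ΔT/R_total = 177/0.1348

Q ≈ 1310 W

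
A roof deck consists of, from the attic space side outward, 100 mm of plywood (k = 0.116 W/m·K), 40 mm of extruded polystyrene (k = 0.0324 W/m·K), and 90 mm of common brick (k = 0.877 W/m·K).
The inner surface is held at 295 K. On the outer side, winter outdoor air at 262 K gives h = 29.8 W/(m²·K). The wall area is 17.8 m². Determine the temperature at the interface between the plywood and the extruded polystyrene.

Model the wall as resistances in series:
R_plywood = L/(kA) = 0.1/(0.116×17.8) = 0.04843 K/W
R_extruded polystyrene = L/(kA) = 0.04/(0.0324×17.8) = 0.06936 K/W
R_common brick = L/(kA) = 0.09/(0.877×17.8) = 0.005765 K/W
R_outer film = 1/(h_o·A) = 1/(29.8×17.8) = 0.001885 K/W
R_total = 0.1254 K/W;  Q = ΔT/R_total = 33/0.1254 = 263.1 W
T_interface = T_inner − Q·ΣR(inner→interface) = 295 − 263×0.04843

T ≈ 282 K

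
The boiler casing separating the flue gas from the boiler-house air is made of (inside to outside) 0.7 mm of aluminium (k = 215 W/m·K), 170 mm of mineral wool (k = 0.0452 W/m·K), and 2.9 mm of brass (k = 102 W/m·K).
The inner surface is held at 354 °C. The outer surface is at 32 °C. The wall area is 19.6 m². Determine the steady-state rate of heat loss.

Q ≈ 1680 W

Model the wall as resistances in series:
R_aluminium = L/(kA) = 0.0007/(215×19.6) = 1.661×10^-7 K/W
R_mineral wool = L/(kA) = 0.17/(0.0452×19.6) = 0.1919 K/W
R_brass = L/(kA) = 0.0029/(102×19.6) = 1.451×10^-6 K/W
R_total = 0.1919 K/W
Q = ΔT / R_total = 322 / 0.1919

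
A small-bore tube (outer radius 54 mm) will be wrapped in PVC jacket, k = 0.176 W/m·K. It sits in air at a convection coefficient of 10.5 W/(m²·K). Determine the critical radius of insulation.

For a cylinder r_cr = k/h = 0.176/10.5
r_cr = 16.8 mm; since the bare radius (54 mm) is above r_cr, any added insulation will reduce heat loss.

r_cr ≈ 16.8 mm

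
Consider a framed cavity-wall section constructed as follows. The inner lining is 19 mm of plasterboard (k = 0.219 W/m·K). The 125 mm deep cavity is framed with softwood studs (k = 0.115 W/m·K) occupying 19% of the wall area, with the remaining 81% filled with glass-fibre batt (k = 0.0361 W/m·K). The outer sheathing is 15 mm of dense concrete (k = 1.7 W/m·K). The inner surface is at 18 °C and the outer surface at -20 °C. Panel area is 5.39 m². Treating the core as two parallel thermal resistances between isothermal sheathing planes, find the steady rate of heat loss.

Q ≈ 80.6 W

Sheathing layers in series; stud and cavity paths in parallel between them.
R_inner = 0.019/(0.219×5.39) = 0.0161 K/W
R_stud  = 0.125/(0.115×0.19×5.39) = 1.061 K/W
R_cav   = 0.125/(0.0361×0.81×5.39) = 0.7931 K/W
1/R_core = 1/R_stud + 1/R_cav → R_core = 0.4539 K/W
R_outer = 0.015/(1.7×5.39) = 0.001637 K/W
R_total = 0.4717 K/W
Q = ΔT/R_total = 38/0.4717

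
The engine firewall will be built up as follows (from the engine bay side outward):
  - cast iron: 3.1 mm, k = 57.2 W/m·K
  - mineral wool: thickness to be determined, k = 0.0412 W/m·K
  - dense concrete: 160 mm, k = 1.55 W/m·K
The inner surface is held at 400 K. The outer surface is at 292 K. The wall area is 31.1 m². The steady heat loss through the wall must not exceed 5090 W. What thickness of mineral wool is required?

Thermal resistances in series:
R_cast iron = L/(kA) = 0.0031/(57.2×31.1) = 1.743×10^-6 K/W
R_dense concrete = L/(kA) = 0.16/(1.55×31.1) = 0.003319 K/W
Sum of the known resistances R_other = 0.003321 K/W
Required total resistance R_tot = ΔT/Q_allow = 108/5090 = 0.02122 K/W
R_mineral wool = R_tot − R_other = 0.0179 K/W
L = R·k·A = 0.0179×0.0412×31.1

L ≈ 22.9 mm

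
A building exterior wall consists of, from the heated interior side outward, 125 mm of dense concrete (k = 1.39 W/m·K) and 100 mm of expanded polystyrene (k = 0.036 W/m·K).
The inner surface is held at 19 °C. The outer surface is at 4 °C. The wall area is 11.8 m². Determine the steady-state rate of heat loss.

Q ≈ 61.7 W

Series thermal resistances:
R_dense concrete = L/(kA) = 0.125/(1.39×11.8) = 0.007621 K/W
R_expanded polystyrene = L/(kA) = 0.1/(0.036×11.8) = 0.2354 K/W
R_total = 0.243 K/W
Q = ΔT / R_total = 15 / 0.243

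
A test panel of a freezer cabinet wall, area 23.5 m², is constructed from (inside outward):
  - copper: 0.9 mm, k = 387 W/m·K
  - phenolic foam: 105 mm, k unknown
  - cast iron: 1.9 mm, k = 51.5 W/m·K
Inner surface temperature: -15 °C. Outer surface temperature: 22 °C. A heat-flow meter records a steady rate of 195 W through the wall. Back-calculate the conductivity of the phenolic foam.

k ≈ 0.0235 W/(m·K)

Thermal resistances in series:
R_copper = L/(kA) = 0.0009/(387×23.5) = 9.896×10^-8 K/W
R_cast iron = L/(kA) = 0.0019/(51.5×23.5) = 1.57×10^-6 K/W
Sum of known resistances R_other = 1.669×10^-6 K/W
Total R = ΔT/Q = 37/195 = 0.1897 K/W
R_phenolic foam = R_total − R_other = 0.1897 K/W
k = L/(R·A) = 0.105/(0.1897×23.5)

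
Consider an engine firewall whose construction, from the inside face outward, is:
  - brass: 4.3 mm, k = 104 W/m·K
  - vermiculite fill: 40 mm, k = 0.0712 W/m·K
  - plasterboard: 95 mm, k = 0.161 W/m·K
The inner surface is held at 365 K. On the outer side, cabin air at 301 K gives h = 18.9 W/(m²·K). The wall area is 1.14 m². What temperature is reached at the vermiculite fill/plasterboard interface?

Using the resistance-network approach (series):
R_brass = L/(kA) = 0.0043/(104×1.14) = 3.627×10^-5 K/W
R_vermiculite fill = L/(kA) = 0.04/(0.0712×1.14) = 0.4928 K/W
R_plasterboard = L/(kA) = 0.095/(0.161×1.14) = 0.5176 K/W
R_outer film = 1/(h_o·A) = 1/(18.9×1.14) = 0.04641 K/W
R_total = 1.057 K/W;  Q = ΔT/R_total = 64/1.057 = 60.56 W
T_interface = T_inner − Q·ΣR(inner→interface) = 365 − 60.6×0.4928

T ≈ 335 K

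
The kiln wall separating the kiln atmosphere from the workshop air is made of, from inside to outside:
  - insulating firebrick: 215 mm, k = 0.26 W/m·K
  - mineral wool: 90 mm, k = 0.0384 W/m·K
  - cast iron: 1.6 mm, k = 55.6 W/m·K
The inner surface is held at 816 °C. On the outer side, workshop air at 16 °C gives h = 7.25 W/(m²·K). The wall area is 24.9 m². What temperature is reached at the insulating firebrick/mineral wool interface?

Using the resistance-network approach (series):
R_insulating firebrick = L/(kA) = 0.215/(0.26×24.9) = 0.03321 K/W
R_mineral wool = L/(kA) = 0.09/(0.0384×24.9) = 0.09413 K/W
R_cast iron = L/(kA) = 0.0016/(55.6×24.9) = 1.156×10^-6 K/W
R_outer film = 1/(h_o·A) = 1/(7.25×24.9) = 0.005539 K/W
R_total = 0.1329 K/W;  Q = ΔT/R_total = 800/0.1329 = 6021 W
T_interface = T_inner − Q·ΣR(inner→interface) = 816 − 6020×0.03321

T ≈ 616 °C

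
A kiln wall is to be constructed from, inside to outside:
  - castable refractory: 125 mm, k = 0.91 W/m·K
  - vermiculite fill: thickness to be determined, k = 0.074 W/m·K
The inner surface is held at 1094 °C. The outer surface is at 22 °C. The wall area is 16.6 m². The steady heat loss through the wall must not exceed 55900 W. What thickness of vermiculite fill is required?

L ≈ 13.4 mm

Using the resistance-network approach (series):
R_castable refractory = L/(kA) = 0.125/(0.91×16.6) = 0.008275 K/W
Sum of the known resistances R_other = 0.008275 K/W
Required total resistance R_tot = ΔT/Q_allow = 1072/55900 = 0.01918 K/W
R_vermiculite fill = R_tot − R_other = 0.0109 K/W
L = R·k·A = 0.0109×0.074×16.6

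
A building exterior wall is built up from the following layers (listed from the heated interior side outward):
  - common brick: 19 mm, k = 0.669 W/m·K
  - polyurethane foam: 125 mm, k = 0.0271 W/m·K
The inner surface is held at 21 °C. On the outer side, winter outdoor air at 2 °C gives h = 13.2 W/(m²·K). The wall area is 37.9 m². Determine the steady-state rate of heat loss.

Model the wall as resistances in series:
R_common brick = L/(kA) = 0.019/(0.669×37.9) = 7.494×10^-4 K/W
R_polyurethane foam = L/(kA) = 0.125/(0.0271×37.9) = 0.1217 K/W
R_outer film = 1/(h_o·A) = 1/(13.2×37.9) = 0.001999 K/W
R_total = 0.1245 K/W
Q = ΔT / R_total = 19 / 0.1245

Q ≈ 153 W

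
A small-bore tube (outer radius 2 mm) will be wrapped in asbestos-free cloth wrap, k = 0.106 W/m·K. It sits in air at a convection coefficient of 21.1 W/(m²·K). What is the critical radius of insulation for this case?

r_cr ≈ 5.02 mm

For a cylinder r_cr = k/h = 0.106/21.1
r_cr = 5.02 mm; since the bare radius (2 mm) is below r_cr, adding a thin layer of insulation will *increase* heat loss.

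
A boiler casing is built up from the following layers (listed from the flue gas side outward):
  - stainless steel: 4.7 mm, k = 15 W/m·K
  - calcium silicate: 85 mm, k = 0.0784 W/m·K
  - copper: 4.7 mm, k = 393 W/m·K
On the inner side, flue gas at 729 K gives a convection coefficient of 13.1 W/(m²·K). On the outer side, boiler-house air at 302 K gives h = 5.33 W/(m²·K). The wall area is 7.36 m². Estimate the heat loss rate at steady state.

Q ≈ 2330 W

Series thermal resistances:
R_inner film = 1/(h_i·A) = 1/(13.1×7.36) = 0.01037 K/W
R_stainless steel = L/(kA) = 0.0047/(15×7.36) = 4.257×10^-5 K/W
R_calcium silicate = L/(kA) = 0.085/(0.0784×7.36) = 0.1473 K/W
R_copper = L/(kA) = 0.0047/(393×7.36) = 1.625×10^-6 K/W
R_outer film = 1/(h_o·A) = 1/(5.33×7.36) = 0.02549 K/W
R_total = 0.1832 K/W
Q = ΔT / R_total = 427 / 0.1832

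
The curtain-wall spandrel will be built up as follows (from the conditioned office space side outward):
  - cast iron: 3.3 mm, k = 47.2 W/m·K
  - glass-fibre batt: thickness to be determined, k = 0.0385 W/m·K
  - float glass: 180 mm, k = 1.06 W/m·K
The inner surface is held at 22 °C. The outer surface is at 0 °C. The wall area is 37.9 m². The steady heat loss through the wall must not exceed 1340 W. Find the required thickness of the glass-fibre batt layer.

Model the wall as resistances in series:
R_cast iron = L/(kA) = 0.0033/(47.2×37.9) = 1.845×10^-6 K/W
R_float glass = L/(kA) = 0.18/(1.06×37.9) = 0.004481 K/W
Sum of the known resistances R_other = 0.004482 K/W
Required total resistance R_tot = ΔT/Q_allow = 22/1340 = 0.01642 K/W
R_glass-fibre batt = R_tot − R_other = 0.01194 K/W
L = R·k·A = 0.01194×0.0385×37.9

L ≈ 17.4 mm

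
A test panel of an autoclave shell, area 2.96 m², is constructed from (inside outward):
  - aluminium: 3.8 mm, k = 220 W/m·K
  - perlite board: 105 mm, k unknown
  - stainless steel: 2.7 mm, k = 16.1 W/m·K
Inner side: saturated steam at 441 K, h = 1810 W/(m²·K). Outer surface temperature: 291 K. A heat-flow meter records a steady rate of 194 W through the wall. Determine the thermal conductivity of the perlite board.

Using the resistance-network approach (series):
R_inner film = 1/(h_i·A) = 1/(1810×2.96) = 1.867×10^-4 K/W
R_aluminium = L/(kA) = 0.0038/(220×2.96) = 5.835×10^-6 K/W
R_stainless steel = L/(kA) = 0.0027/(16.1×2.96) = 5.666×10^-5 K/W
Sum of known resistances R_other = 2.491×10^-4 K/W
Total R = ΔT/Q = 150/194 = 0.7732 K/W
R_perlite board = R_total − R_other = 0.7729 K/W
k = L/(R·A) = 0.105/(0.7729×2.96)

k ≈ 0.0459 W/(m·K)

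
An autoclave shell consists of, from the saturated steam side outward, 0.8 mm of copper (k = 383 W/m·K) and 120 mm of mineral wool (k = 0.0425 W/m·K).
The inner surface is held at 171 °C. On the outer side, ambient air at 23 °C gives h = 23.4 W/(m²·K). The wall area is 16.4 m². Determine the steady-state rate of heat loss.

Q ≈ 847 W

Series thermal resistances:
R_copper = L/(kA) = 0.0008/(383×16.4) = 1.274×10^-7 K/W
R_mineral wool = L/(kA) = 0.12/(0.0425×16.4) = 0.1722 K/W
R_outer film = 1/(h_o·A) = 1/(23.4×16.4) = 0.002606 K/W
R_total = 0.1748 K/W
Q = ΔT / R_total = 148 / 0.1748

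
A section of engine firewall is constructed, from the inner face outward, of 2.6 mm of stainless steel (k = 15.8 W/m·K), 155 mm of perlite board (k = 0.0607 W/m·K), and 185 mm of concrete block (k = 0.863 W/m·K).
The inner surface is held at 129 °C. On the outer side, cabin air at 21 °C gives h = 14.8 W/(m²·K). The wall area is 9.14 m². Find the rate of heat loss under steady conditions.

Q ≈ 348 W

Model the wall as resistances in series:
R_stainless steel = L/(kA) = 0.0026/(15.8×9.14) = 1.8×10^-5 K/W
R_perlite board = L/(kA) = 0.155/(0.0607×9.14) = 0.2794 K/W
R_concrete block = L/(kA) = 0.185/(0.863×9.14) = 0.02345 K/W
R_outer film = 1/(h_o·A) = 1/(14.8×9.14) = 0.007393 K/W
R_total = 0.3102 K/W
Q = ΔT / R_total = 108 / 0.3102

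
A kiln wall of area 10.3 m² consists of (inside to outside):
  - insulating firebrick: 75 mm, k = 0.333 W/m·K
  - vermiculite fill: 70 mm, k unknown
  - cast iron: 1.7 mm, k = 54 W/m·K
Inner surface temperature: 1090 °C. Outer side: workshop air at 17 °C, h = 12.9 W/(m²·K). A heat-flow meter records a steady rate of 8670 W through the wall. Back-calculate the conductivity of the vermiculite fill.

k ≈ 0.072 W/(m·K)

Series thermal resistances:
R_insulating firebrick = L/(kA) = 0.075/(0.333×10.3) = 0.02187 K/W
R_cast iron = L/(kA) = 0.0017/(54×10.3) = 3.056×10^-6 K/W
R_outer film = 1/(h_o·A) = 1/(12.9×10.3) = 0.007526 K/W
Sum of known resistances R_other = 0.0294 K/W
Total R = ΔT/Q = 1073/8670 = 0.1238 K/W
R_vermiculite fill = R_total − R_other = 0.09436 K/W
k = L/(R·A) = 0.07/(0.09436×10.3)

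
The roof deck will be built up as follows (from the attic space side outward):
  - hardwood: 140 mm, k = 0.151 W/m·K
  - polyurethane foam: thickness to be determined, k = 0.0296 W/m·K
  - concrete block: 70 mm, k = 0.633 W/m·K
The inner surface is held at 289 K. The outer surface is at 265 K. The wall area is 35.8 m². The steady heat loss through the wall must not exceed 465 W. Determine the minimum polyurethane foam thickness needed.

Using the resistance-network approach (series):
R_hardwood = L/(kA) = 0.14/(0.151×35.8) = 0.0259 K/W
R_concrete block = L/(kA) = 0.07/(0.633×35.8) = 0.003089 K/W
Sum of the known resistances R_other = 0.02899 K/W
Required total resistance R_tot = ΔT/Q_allow = 24/465 = 0.05161 K/W
R_polyurethane foam = R_tot − R_other = 0.02263 K/W
L = R·k·A = 0.02263×0.0296×35.8

L ≈ 24 mm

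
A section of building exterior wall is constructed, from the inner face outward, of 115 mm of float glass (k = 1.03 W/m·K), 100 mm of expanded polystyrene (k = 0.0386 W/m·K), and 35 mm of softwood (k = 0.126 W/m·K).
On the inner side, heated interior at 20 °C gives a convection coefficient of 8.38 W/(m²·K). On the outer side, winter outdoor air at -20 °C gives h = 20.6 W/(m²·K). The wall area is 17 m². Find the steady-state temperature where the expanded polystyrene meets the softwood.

Using the resistance-network approach (series):
R_inner film = 1/(h_i·A) = 1/(8.38×17) = 0.00702 K/W
R_float glass = L/(kA) = 0.115/(1.03×17) = 0.006568 K/W
R_expanded polystyrene = L/(kA) = 0.1/(0.0386×17) = 0.1524 K/W
R_softwood = L/(kA) = 0.035/(0.126×17) = 0.01634 K/W
R_outer film = 1/(h_o·A) = 1/(20.6×17) = 0.002856 K/W
R_total = 0.1852 K/W;  Q = ΔT/R_total = 40/0.1852 = 216 W
T_interface = T_inner − Q·ΣR(inner→interface) = 20 − 216×0.166

T ≈ -15.9 °C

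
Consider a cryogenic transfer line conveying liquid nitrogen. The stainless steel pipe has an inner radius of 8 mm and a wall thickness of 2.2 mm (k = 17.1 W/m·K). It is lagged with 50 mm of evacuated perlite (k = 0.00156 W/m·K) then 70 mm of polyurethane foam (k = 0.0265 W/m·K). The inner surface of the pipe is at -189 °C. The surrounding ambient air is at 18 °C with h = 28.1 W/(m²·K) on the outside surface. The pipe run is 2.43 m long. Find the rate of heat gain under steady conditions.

Radial resistances (cylindrical: R_cond = ln(r_o/r_i)/(2πkL), R_conv = 1/(h·2πrL)):
R_stainless steel pipe wall = ln(10.2/8)/(2π×17.1×2.43) = 9.305×10^-4 K/W
R_evacuated perlite = ln(60.2/10.2)/(2π×0.00156×2.43) = 74.53 K/W
R_polyurethane foam = ln(130.2/60.2)/(2π×0.0265×2.43) = 1.907 K/W
R_outer film = 1/(h_o·2πr_oL) = 1/(28.1×2π×0.1302×2.43) = 0.0179 K/W
R_total = 76.46 K/W
Q = ΔT/R_total = 207/76.46

Q ≈ 2.71 W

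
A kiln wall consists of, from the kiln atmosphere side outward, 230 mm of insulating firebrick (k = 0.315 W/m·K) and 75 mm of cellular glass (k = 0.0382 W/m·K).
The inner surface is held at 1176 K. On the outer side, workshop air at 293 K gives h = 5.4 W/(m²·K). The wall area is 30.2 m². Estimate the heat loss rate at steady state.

Q ≈ 9260 W

Thermal resistances in series:
R_insulating firebrick = L/(kA) = 0.23/(0.315×30.2) = 0.02418 K/W
R_cellular glass = L/(kA) = 0.075/(0.0382×30.2) = 0.06501 K/W
R_outer film = 1/(h_o·A) = 1/(5.4×30.2) = 0.006132 K/W
R_total = 0.09532 K/W
Q = ΔT / R_total = 883 / 0.09532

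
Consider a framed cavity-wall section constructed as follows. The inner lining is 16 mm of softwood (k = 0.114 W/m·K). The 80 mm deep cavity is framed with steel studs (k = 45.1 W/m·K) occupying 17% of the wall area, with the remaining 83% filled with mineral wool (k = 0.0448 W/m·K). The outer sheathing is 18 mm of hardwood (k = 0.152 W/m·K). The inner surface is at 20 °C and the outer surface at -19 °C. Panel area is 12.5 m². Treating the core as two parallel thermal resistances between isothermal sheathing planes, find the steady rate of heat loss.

Sheathing layers in series; stud and cavity paths in parallel between them.
R_inner = 0.016/(0.114×12.5) = 0.01123 K/W
R_stud  = 0.08/(45.1×0.17×12.5) = 8.347×10^-4 K/W
R_cav   = 0.08/(0.0448×0.83×12.5) = 0.1721 K/W
1/R_core = 1/R_stud + 1/R_cav → R_core = 8.307×10^-4 K/W
R_outer = 0.018/(0.152×12.5) = 0.009474 K/W
R_total = 0.02153 K/W
Q = ΔT/R_total = 39/0.02153

Q ≈ 1810 W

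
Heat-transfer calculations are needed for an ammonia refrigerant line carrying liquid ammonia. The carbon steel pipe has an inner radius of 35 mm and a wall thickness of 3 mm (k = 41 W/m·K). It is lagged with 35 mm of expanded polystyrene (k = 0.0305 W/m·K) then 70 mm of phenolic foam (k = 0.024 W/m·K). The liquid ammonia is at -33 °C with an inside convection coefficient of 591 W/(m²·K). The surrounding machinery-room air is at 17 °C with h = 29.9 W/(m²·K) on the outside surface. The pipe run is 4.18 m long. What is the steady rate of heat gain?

Q ≈ 26.4 W

Cylindrical conduction, so R = ln(r₂/r₁)/(2πkL) per layer, in series:
R_inner film = 1/(h_i·2πr₁L) = 1/(591×2π×0.035×4.18) = 0.001841 K/W
R_carbon steel pipe wall = ln(38/35)/(2π×41×4.18) = 7.637×10^-5 K/W
R_expanded polystyrene = ln(73/38)/(2π×0.0305×4.18) = 0.815 K/W
R_phenolic foam = ln(143/73)/(2π×0.024×4.18) = 1.067 K/W
R_outer film = 1/(h_o·2πr_oL) = 1/(29.9×2π×0.143×4.18) = 0.008905 K/W
R_total = 1.893 K/W
Q = ΔT/R_total = 50/1.893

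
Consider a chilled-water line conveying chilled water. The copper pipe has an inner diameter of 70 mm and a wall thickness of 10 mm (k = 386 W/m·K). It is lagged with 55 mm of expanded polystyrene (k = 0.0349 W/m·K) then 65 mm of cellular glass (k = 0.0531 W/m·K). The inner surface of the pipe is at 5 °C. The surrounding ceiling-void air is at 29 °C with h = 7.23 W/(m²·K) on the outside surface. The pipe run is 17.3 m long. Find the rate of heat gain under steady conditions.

Q ≈ 78.7 W

Cylindrical conduction, so R = ln(r₂/r₁)/(2πkL) per layer, in series:
R_copper pipe wall = ln(45/35)/(2π×386×17.3) = 5.99×10^-6 K/W
R_expanded polystyrene = ln(100/45)/(2π×0.0349×17.3) = 0.2105 K/W
R_cellular glass = ln(165/100)/(2π×0.0531×17.3) = 0.08676 K/W
R_outer film = 1/(h_o·2πr_oL) = 1/(7.23×2π×0.165×17.3) = 0.007712 K/W
R_total = 0.305 K/W
Q = ΔT/R_total = 24/0.305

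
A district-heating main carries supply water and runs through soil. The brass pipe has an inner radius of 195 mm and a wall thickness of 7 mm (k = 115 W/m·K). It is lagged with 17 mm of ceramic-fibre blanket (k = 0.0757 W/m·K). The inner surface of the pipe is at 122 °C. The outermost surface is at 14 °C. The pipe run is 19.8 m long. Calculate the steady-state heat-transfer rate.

Q ≈ 12600 W

Radial resistances (cylindrical: R_cond = ln(r_o/r_i)/(2πkL), R_conv = 1/(h·2πrL)):
R_brass pipe wall = ln(202/195)/(2π×115×19.8) = 2.465×10^-6 K/W
R_ceramic-fibre blanket = ln(219/202)/(2π×0.0757×19.8) = 0.00858 K/W
R_total = 0.008583 K/W
Q = ΔT/R_total = 108/0.008583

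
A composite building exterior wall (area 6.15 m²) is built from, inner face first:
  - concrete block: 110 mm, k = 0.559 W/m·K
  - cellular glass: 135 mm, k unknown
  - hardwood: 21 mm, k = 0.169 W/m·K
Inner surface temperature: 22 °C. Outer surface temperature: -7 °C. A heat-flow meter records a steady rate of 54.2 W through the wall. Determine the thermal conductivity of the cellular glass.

Thermal resistances in series:
R_concrete block = L/(kA) = 0.11/(0.559×6.15) = 0.032 K/W
R_hardwood = L/(kA) = 0.021/(0.169×6.15) = 0.0202 K/W
Sum of known resistances R_other = 0.0522 K/W
Total R = ΔT/Q = 29/54.2 = 0.5351 K/W
R_cellular glass = R_total − R_other = 0.4829 K/W
k = L/(R·A) = 0.135/(0.4829×6.15)

k ≈ 0.0455 W/(m·K)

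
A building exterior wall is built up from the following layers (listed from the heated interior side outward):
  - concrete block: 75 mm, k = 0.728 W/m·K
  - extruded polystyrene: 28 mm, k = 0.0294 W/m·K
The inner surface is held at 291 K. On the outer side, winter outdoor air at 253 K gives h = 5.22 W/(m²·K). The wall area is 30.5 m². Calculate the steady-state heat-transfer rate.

Q ≈ 929 W

Thermal resistances in series:
R_concrete block = L/(kA) = 0.075/(0.728×30.5) = 0.003378 K/W
R_extruded polystyrene = L/(kA) = 0.028/(0.0294×30.5) = 0.03123 K/W
R_outer film = 1/(h_o·A) = 1/(5.22×30.5) = 0.006281 K/W
R_total = 0.04088 K/W
Q = ΔT / R_total = 38 / 0.04088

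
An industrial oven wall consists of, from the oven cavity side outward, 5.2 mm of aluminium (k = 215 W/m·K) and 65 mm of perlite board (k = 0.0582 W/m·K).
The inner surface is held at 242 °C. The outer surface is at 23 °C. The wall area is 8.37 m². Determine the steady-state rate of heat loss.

Q ≈ 1640 W

Treating each layer as a thermal resistance in series:
R_aluminium = L/(kA) = 0.0052/(215×8.37) = 2.89×10^-6 K/W
R_perlite board = L/(kA) = 0.065/(0.0582×8.37) = 0.1334 K/W
R_total = 0.1334 K/W
Q = ΔT / R_total = 219 / 0.1334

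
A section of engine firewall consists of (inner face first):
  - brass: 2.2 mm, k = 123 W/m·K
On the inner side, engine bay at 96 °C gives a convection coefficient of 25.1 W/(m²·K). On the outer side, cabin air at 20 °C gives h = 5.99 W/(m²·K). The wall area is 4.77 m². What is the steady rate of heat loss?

Q ≈ 1750 W

Treating each layer as a thermal resistance in series:
R_inner film = 1/(h_i·A) = 1/(25.1×4.77) = 0.008352 K/W
R_brass = L/(kA) = 0.0022/(123×4.77) = 3.75×10^-6 K/W
R_outer film = 1/(h_o·A) = 1/(5.99×4.77) = 0.035 K/W
R_total = 0.04336 K/W
Q = ΔT / R_total = 76 / 0.04336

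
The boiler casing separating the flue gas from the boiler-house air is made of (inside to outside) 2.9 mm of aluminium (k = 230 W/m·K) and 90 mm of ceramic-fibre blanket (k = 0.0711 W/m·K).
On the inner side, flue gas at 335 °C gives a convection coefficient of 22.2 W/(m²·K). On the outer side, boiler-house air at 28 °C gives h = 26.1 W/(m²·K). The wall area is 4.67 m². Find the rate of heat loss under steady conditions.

Q ≈ 1060 W

Thermal resistances in series:
R_inner film = 1/(h_i·A) = 1/(22.2×4.67) = 0.009646 K/W
R_aluminium = L/(kA) = 0.0029/(230×4.67) = 2.7×10^-6 K/W
R_ceramic-fibre blanket = L/(kA) = 0.09/(0.0711×4.67) = 0.2711 K/W
R_outer film = 1/(h_o·A) = 1/(26.1×4.67) = 0.008204 K/W
R_total = 0.2889 K/W
Q = ΔT / R_total = 307 / 0.2889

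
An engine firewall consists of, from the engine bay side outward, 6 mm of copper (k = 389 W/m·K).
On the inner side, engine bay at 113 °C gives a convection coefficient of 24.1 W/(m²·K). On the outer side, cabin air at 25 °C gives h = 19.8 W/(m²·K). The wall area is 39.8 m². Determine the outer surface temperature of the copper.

T ≈ 73.3 °C

Series thermal resistances:
R_inner film = 1/(h_i·A) = 1/(24.1×39.8) = 0.001043 K/W
R_copper = L/(kA) = 0.006/(389×39.8) = 3.875×10^-7 K/W
R_outer film = 1/(h_o·A) = 1/(19.8×39.8) = 0.001269 K/W
R_total = 0.002312 K/W;  Q = ΔT/R_total = 88/0.002312 = 38060 W
T_interface = T_inner − Q·ΣR(inner→interface) = 113 − 38100×0.001043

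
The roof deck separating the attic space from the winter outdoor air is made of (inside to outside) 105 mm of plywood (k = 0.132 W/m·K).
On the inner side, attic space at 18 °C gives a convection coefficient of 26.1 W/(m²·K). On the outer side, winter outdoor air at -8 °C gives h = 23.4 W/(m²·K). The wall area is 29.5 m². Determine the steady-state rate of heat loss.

Q ≈ 875 W

Using the resistance-network approach (series):
R_inner film = 1/(h_i·A) = 1/(26.1×29.5) = 0.001299 K/W
R_plywood = L/(kA) = 0.105/(0.132×29.5) = 0.02696 K/W
R_outer film = 1/(h_o·A) = 1/(23.4×29.5) = 0.001449 K/W
R_total = 0.02971 K/W
Q = ΔT / R_total = 26 / 0.02971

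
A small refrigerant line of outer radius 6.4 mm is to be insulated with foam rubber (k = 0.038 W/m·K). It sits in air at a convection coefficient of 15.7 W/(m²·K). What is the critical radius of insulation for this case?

For a cylinder r_cr = k/h = 0.038/15.7
r_cr = 2.42 mm; since the bare radius (6.4 mm) is above r_cr, any added insulation will reduce heat loss.

r_cr ≈ 2.42 mm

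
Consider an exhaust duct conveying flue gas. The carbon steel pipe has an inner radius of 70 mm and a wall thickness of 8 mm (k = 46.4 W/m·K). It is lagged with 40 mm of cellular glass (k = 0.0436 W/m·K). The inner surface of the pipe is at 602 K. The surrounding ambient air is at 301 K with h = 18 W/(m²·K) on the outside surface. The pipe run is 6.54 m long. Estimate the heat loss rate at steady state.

Radial resistances (cylindrical: R_cond = ln(r_o/r_i)/(2πkL), R_conv = 1/(h·2πrL)):
R_carbon steel pipe wall = ln(78/70)/(2π×46.4×6.54) = 5.676×10^-5 K/W
R_cellular glass = ln(118/78)/(2π×0.0436×6.54) = 0.2311 K/W
R_outer film = 1/(h_o·2πr_oL) = 1/(18×2π×0.118×6.54) = 0.01146 K/W
R_total = 0.2426 K/W
Q = ΔT/R_total = 301/0.2426

Q ≈ 1240 W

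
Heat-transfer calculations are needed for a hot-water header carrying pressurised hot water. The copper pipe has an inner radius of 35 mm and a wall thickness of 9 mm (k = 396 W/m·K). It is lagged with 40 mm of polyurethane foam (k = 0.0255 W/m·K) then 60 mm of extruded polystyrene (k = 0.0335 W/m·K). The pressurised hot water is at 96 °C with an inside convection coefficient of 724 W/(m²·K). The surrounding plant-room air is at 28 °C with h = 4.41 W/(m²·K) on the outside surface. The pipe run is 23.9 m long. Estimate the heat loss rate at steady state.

Treating each annulus and film as a series resistance:
R_inner film = 1/(h_i·2πr₁L) = 1/(724×2π×0.035×23.9) = 2.628×10^-4 K/W
R_copper pipe wall = ln(44/35)/(2π×396×23.9) = 3.848×10^-6 K/W
R_polyurethane foam = ln(84/44)/(2π×0.0255×23.9) = 0.1689 K/W
R_extruded polystyrene = ln(144/84)/(2π×0.0335×23.9) = 0.1071 K/W
R_outer film = 1/(h_o·2πr_oL) = 1/(4.41×2π×0.144×23.9) = 0.01049 K/W
R_total = 0.2868 K/W
Q = ΔT/R_total = 68/0.2868

Q ≈ 237 W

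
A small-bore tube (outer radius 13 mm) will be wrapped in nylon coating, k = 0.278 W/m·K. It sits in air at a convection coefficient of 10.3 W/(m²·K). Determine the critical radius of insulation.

For a cylinder r_cr = k/h = 0.278/10.3
r_cr = 27 mm; since the bare radius (13 mm) is below r_cr, adding a thin layer of insulation will *increase* heat loss.

r_cr ≈ 27 mm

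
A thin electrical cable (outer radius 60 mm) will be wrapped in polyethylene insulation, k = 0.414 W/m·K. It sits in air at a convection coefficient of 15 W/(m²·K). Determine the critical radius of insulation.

For a cylinder r_cr = k/h = 0.414/15
r_cr = 27.6 mm; since the bare radius (60 mm) is above r_cr, any added insulation will reduce heat loss.

r_cr ≈ 27.6 mm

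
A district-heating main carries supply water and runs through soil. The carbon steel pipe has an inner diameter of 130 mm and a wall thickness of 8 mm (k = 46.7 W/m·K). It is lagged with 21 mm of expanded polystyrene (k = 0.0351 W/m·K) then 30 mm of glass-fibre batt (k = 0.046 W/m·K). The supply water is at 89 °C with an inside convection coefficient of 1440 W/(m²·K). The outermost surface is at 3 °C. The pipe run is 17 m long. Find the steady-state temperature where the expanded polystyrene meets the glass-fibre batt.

T ≈ 42.1 °C

Radial resistances (cylindrical: R_cond = ln(r_o/r_i)/(2πkL), R_conv = 1/(h·2πrL)):
R_inner film = 1/(h_i·2πr₁L) = 1/(1440×2π×0.065×17) = 1×10^-4 K/W
R_carbon steel pipe wall = ln(73/65)/(2π×46.7×17) = 2.327×10^-5 K/W
R_expanded polystyrene = ln(94/73)/(2π×0.0351×17) = 0.06744 K/W
R_glass-fibre batt = ln(124/94)/(2π×0.046×17) = 0.05637 K/W
R_total = 0.1239 K/W
Q = ΔT/R_total = 86/0.1239
Q = 694 W
T_interface = T_inner − Q·ΣR(inner→interface) = 89 − 694×0.06756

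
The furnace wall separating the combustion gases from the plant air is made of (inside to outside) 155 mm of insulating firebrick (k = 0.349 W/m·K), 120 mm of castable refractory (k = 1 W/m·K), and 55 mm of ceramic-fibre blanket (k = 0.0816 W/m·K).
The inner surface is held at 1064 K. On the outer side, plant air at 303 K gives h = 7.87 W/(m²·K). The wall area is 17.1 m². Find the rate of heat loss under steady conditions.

Q ≈ 9530 W

Model the wall as resistances in series:
R_insulating firebrick = L/(kA) = 0.155/(0.349×17.1) = 0.02597 K/W
R_castable refractory = L/(kA) = 0.12/(1×17.1) = 0.007018 K/W
R_ceramic-fibre blanket = L/(kA) = 0.055/(0.0816×17.1) = 0.03942 K/W
R_outer film = 1/(h_o·A) = 1/(7.87×17.1) = 0.007431 K/W
R_total = 0.07984 K/W
Q = ΔT / R_total = 761 / 0.07984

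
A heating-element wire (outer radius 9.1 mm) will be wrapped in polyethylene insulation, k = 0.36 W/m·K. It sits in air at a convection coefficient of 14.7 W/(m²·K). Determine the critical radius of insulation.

r_cr ≈ 24.5 mm

For a cylinder r_cr = k/h = 0.36/14.7
r_cr = 24.5 mm; since the bare radius (9.1 mm) is below r_cr, adding a thin layer of insulation will *increase* heat loss.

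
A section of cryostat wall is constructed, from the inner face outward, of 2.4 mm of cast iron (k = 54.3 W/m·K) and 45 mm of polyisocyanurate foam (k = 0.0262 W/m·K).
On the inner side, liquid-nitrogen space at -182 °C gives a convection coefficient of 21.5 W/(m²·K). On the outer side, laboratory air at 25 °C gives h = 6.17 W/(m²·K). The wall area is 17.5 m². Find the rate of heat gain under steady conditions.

Series thermal resistances:
R_inner film = 1/(h_i·A) = 1/(21.5×17.5) = 0.002658 K/W
R_cast iron = L/(kA) = 0.0024/(54.3×17.5) = 2.526×10^-6 K/W
R_polyisocyanurate foam = L/(kA) = 0.045/(0.0262×17.5) = 0.09815 K/W
R_outer film = 1/(h_o·A) = 1/(6.17×17.5) = 0.009261 K/W
R_total = 0.1101 K/W
Q = ΔT / R_total = 207 / 0.1101

Q ≈ 1880 W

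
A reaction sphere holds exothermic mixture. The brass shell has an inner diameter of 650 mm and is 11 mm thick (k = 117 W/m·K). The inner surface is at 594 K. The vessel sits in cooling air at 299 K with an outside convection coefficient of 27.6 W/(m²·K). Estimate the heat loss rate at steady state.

Q ≈ 11500 W

Radial (spherical) resistances in series:
R_brass shell = (1/0.325 − 1/0.336)/(4π×117) = 6.851×10^-5 K/W
R_outer film = 1/(h·4πr_o²) = 1/(27.6×4π×0.336²) = 0.02554 K/W
R_total = 0.02561 K/W
Q = ΔT/R_total = 295/0.02561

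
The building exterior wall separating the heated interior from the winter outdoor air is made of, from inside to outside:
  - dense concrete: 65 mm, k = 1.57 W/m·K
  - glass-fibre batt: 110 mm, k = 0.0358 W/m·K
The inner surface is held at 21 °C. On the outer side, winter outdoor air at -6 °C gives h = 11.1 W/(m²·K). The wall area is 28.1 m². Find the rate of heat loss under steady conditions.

Thermal resistances in series:
R_dense concrete = L/(kA) = 0.065/(1.57×28.1) = 0.001473 K/W
R_glass-fibre batt = L/(kA) = 0.11/(0.0358×28.1) = 0.1093 K/W
R_outer film = 1/(h_o·A) = 1/(11.1×28.1) = 0.003206 K/W
R_total = 0.114 K/W
Q = ΔT / R_total = 27 / 0.114

Q ≈ 237 W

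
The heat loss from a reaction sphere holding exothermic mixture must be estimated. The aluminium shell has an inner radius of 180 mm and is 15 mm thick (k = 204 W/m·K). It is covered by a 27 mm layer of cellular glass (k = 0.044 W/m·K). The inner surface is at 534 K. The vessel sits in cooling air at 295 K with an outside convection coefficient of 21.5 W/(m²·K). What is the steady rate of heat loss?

Q ≈ 199 W

Each spherical layer contributes R = (1/r_i − 1/r_o)/(4πk):
R_aluminium shell = (1/0.18 − 1/0.195)/(4π×204) = 1.667×10^-4 K/W
R_cellular glass = (1/0.195 − 1/0.222)/(4π×0.044) = 1.128 K/W
R_outer film = 1/(h·4πr_o²) = 1/(21.5×4π×0.222²) = 0.0751 K/W
R_total = 1.203 K/W
Q = ΔT/R_total = 239/1.203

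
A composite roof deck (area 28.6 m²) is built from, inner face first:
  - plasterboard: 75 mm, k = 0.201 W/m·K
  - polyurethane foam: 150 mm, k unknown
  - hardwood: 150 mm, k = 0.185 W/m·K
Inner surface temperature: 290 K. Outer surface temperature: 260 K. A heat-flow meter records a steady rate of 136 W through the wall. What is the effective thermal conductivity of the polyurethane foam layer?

Thermal resistances in series:
R_plasterboard = L/(kA) = 0.075/(0.201×28.6) = 0.01305 K/W
R_hardwood = L/(kA) = 0.15/(0.185×28.6) = 0.02835 K/W
Sum of known resistances R_other = 0.0414 K/W
Total R = ΔT/Q = 30/136 = 0.2206 K/W
R_polyurethane foam = R_total − R_other = 0.1792 K/W
k = L/(R·A) = 0.15/(0.1792×28.6)

k ≈ 0.0293 W/(m·K)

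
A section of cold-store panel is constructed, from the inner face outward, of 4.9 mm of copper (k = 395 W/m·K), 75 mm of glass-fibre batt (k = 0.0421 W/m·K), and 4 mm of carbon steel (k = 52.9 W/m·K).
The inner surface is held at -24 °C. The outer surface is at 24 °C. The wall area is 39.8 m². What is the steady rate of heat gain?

Treating each layer as a thermal resistance in series:
R_copper = L/(kA) = 0.0049/(395×39.8) = 3.117×10^-7 K/W
R_glass-fibre batt = L/(kA) = 0.075/(0.0421×39.8) = 0.04476 K/W
R_carbon steel = L/(kA) = 0.004/(52.9×39.8) = 1.9×10^-6 K/W
R_total = 0.04476 K/W
Q = ΔT / R_total = 48 / 0.04476

Q ≈ 1070 W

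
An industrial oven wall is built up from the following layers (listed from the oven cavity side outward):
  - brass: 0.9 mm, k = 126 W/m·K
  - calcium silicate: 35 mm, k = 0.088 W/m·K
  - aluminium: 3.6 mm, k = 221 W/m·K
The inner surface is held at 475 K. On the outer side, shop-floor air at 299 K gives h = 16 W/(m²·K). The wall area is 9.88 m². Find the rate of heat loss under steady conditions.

Q ≈ 3780 W

Thermal resistances in series:
R_brass = L/(kA) = 0.0009/(126×9.88) = 7.23×10^-7 K/W
R_calcium silicate = L/(kA) = 0.035/(0.088×9.88) = 0.04026 K/W
R_aluminium = L/(kA) = 0.0036/(221×9.88) = 1.649×10^-6 K/W
R_outer film = 1/(h_o·A) = 1/(16×9.88) = 0.006326 K/W
R_total = 0.04658 K/W
Q = ΔT / R_total = 176 / 0.04658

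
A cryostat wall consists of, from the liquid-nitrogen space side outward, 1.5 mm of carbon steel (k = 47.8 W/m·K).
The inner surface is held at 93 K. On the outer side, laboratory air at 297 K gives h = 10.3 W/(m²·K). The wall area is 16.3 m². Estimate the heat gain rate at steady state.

Using the resistance-network approach (series):
R_carbon steel = L/(kA) = 0.0015/(47.8×16.3) = 1.925×10^-6 K/W
R_outer film = 1/(h_o·A) = 1/(10.3×16.3) = 0.005956 K/W
R_total = 0.005958 K/W
Q = ΔT / R_total = 204 / 0.005958

Q ≈ 34200 W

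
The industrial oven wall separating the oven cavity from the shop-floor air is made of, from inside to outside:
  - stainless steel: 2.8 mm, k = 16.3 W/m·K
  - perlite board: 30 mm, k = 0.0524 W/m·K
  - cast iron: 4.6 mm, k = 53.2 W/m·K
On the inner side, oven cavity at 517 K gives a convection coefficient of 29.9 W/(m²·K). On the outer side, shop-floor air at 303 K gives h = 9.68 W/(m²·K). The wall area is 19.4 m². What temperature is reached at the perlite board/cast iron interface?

T ≈ 334 K

Thermal resistances in series:
R_inner film = 1/(h_i·A) = 1/(29.9×19.4) = 0.001724 K/W
R_stainless steel = L/(kA) = 0.0028/(16.3×19.4) = 8.855×10^-6 K/W
R_perlite board = L/(kA) = 0.03/(0.0524×19.4) = 0.02951 K/W
R_cast iron = L/(kA) = 0.0046/(53.2×19.4) = 4.457×10^-6 K/W
R_outer film = 1/(h_o·A) = 1/(9.68×19.4) = 0.005325 K/W
R_total = 0.03657 K/W;  Q = ΔT/R_total = 214/0.03657 = 5851 W
T_interface = T_inner − Q·ΣR(inner→interface) = 517 − 5850×0.03124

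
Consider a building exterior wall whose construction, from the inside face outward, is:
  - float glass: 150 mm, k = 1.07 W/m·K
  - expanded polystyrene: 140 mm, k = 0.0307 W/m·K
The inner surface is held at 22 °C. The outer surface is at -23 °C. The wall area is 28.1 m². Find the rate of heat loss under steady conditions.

Thermal resistances in series:
R_float glass = L/(kA) = 0.15/(1.07×28.1) = 0.004989 K/W
R_expanded polystyrene = L/(kA) = 0.14/(0.0307×28.1) = 0.1623 K/W
R_total = 0.1673 K/W
Q = ΔT / R_total = 45 / 0.1673

Q ≈ 269 W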